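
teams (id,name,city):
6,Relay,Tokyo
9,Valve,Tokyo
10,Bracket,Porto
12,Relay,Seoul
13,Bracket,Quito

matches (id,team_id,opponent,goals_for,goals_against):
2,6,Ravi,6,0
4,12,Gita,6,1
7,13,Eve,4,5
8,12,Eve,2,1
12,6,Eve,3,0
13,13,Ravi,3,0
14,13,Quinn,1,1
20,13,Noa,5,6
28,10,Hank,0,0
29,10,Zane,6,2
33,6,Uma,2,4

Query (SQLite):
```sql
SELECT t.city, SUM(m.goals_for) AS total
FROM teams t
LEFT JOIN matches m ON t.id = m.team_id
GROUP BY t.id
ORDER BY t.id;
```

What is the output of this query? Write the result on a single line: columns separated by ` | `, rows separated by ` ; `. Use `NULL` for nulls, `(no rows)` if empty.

LEFT JOIN keeps every teams row; unmatched ones get NULL for matches columns.
Group by teams.id and compute SUM(m.goals_for). SUM over an all-NULL group is NULL.
  6: ids {2, 12, 33} → SUM(m.goals_for)=11
  9: ids {—} → SUM(m.goals_for)=NULL
  10: ids {28, 29} → SUM(m.goals_for)=6
  12: ids {4, 8} → SUM(m.goals_for)=8
  13: ids {7, 13, 14, 20} → SUM(m.goals_for)=13

Tokyo | 11 ; Tokyo | NULL ; Porto | 6 ; Seoul | 8 ; Quito | 13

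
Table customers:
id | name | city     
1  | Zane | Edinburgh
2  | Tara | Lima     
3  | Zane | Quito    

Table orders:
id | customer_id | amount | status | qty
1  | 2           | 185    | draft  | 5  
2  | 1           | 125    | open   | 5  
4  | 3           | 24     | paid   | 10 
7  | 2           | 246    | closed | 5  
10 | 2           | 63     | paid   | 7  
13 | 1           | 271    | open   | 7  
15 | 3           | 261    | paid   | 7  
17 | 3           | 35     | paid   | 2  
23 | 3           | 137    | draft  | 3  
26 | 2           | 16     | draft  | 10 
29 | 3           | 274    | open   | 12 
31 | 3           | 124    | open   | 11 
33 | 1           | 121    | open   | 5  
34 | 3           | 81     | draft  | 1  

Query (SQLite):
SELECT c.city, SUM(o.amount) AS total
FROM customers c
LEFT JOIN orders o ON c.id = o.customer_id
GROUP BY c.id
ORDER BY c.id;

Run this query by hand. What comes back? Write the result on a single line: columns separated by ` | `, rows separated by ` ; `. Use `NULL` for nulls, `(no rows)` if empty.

LEFT JOIN keeps every customers row; unmatched ones get NULL for orders columns.
Group by customers.id and compute SUM(o.amount). SUM over an all-NULL group is NULL.
  1: ids {2, 13, 33} → SUM(o.amount)=517
  2: ids {1, 7, 10, 26} → SUM(o.amount)=510
  3: ids {4, 15, 17, 23, 29, 31, 34} → SUM(o.amount)=936

Edinburgh | 517 ; Lima | 510 ; Quito | 936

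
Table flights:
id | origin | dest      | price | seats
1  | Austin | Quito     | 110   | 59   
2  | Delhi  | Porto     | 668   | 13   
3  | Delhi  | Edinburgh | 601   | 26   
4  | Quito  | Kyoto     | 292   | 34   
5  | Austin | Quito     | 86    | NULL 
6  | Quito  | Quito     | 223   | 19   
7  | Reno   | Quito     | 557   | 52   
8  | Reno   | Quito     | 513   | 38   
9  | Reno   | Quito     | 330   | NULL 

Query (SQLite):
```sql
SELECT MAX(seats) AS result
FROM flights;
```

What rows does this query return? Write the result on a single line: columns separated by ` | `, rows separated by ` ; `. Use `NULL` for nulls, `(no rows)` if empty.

59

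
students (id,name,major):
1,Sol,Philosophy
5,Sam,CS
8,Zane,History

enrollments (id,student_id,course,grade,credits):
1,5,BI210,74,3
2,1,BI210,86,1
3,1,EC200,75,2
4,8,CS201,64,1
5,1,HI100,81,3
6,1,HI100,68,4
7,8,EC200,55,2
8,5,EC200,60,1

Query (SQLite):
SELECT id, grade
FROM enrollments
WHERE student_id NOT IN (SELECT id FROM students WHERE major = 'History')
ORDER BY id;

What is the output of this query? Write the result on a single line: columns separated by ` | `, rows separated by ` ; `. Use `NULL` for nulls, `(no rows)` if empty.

1 | 74 ; 2 | 86 ; 3 | 75 ; 5 | 81 ; 6 | 68 ; 8 | 60

Inner query: students.id where major = 'History'.
Outer: keep enrollments rows whose student_id is not in that set.
Inner query → {8}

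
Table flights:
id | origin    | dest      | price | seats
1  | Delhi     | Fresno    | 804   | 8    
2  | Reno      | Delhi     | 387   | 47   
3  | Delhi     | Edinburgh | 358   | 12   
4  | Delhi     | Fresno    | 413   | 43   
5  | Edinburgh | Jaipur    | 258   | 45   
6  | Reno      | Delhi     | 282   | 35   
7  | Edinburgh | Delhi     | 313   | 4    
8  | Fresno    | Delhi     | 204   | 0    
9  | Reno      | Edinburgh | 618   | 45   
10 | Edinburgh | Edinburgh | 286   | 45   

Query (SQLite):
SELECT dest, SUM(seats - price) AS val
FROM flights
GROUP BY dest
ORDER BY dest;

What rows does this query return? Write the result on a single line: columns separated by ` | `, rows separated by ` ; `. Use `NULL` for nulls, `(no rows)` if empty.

Delhi | -1100 ; Edinburgh | -1160 ; Fresno | -1166 ; Jaipur | -213

For each row compute seats - price.
Group by dest; take SUM of the expression per group.
  Delhi: ids {2, 6, 7, 8} → SUM(seats - price)=-1100
  Edinburgh: ids {3, 9, 10} → SUM(seats - price)=-1160
  Fresno: ids {1, 4} → SUM(seats - price)=-1166
  Jaipur: ids {5} → SUM(seats - price)=-213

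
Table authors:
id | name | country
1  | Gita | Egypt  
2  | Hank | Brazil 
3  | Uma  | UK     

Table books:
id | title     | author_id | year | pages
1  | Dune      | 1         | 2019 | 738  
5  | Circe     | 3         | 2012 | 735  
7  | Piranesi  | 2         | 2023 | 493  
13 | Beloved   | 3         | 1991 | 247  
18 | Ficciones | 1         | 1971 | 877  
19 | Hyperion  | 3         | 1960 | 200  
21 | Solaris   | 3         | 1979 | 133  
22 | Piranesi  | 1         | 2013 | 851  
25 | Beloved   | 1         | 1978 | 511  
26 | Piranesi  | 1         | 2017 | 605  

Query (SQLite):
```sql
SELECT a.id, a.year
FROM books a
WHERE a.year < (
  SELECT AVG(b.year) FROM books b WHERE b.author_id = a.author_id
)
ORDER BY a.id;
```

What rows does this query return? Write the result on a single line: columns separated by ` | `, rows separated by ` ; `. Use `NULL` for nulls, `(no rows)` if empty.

18 | 1971 ; 19 | 1960 ; 21 | 1979 ; 25 | 1978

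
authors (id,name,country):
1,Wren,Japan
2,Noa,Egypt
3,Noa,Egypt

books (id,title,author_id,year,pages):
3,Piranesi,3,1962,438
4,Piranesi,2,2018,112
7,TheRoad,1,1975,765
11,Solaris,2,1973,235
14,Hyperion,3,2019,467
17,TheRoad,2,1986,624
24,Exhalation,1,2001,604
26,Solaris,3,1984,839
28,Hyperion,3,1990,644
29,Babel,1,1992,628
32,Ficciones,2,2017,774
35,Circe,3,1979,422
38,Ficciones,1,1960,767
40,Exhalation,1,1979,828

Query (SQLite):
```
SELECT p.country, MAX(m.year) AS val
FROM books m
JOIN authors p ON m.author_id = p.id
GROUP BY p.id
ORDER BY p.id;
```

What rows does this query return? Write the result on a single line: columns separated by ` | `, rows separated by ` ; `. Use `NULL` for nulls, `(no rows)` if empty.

Japan | 2001 ; Egypt | 2018 ; Egypt | 2019

Join each books row to its authors via author_id.
Group joined rows by authors.id; compute MAX(m.year) per group.
  1: ids {7, 24, 29, 38, 40} → MAX(m.year)=2001
  2: ids {4, 11, 17, 32} → MAX(m.year)=2018
  3: ids {3, 14, 26, 28, 35} → MAX(m.year)=2019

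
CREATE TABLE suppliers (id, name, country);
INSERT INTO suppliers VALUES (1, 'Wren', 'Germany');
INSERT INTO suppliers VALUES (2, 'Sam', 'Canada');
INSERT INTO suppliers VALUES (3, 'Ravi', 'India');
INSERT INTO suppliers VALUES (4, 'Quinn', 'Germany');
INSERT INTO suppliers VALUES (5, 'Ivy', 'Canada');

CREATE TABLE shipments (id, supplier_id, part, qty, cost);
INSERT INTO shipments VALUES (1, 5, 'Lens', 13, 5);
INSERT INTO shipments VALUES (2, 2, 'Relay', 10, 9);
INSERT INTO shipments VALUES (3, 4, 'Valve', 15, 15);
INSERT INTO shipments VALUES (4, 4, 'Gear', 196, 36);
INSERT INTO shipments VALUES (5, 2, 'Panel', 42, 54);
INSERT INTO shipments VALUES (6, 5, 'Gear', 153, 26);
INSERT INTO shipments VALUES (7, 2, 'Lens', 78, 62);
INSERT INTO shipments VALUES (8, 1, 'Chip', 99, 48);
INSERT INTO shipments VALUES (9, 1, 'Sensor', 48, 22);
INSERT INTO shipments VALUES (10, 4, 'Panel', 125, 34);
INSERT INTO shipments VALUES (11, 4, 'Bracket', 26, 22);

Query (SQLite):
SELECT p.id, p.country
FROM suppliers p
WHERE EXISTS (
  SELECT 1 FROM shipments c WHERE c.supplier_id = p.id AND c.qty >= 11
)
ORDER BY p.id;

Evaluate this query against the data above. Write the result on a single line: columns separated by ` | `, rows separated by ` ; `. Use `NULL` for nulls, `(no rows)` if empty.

1 | Germany ; 2 | Canada ; 4 | Germany ; 5 | Canada

For each suppliers row, check whether any shipments with matching supplier_id has qty >= 11.
Keep rows where that is true.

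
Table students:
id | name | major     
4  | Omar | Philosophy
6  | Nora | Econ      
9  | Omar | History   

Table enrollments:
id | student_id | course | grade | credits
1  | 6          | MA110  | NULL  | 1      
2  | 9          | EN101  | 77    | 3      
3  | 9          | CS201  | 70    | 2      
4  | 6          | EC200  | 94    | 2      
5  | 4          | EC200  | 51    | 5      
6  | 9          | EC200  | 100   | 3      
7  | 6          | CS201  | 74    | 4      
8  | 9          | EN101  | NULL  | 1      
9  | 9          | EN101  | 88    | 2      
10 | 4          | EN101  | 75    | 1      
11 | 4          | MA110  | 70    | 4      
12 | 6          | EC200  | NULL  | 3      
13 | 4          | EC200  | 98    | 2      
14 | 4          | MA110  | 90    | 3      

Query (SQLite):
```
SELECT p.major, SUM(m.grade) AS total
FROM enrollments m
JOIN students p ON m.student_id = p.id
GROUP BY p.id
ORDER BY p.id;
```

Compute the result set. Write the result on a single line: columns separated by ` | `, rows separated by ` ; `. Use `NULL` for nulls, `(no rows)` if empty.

Join each enrollments row to its students via student_id.
Group joined rows by students.id; compute SUM(m.grade) per group.
  4: ids {5, 10, 11, 13, 14} → SUM(m.grade)=384
  6: ids {1, 4, 7, 12} → SUM(m.grade)=168
  9: ids {2, 3, 6, 8, 9} → SUM(m.grade)=335

Philosophy | 384 ; Econ | 168 ; History | 335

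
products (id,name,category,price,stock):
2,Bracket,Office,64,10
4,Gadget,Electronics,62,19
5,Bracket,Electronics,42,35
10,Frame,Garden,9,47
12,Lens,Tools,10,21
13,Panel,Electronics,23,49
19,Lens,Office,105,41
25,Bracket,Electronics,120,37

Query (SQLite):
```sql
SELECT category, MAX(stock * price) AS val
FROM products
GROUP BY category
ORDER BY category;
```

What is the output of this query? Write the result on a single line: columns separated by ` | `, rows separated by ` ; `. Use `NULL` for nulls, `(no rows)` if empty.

Electronics | 4440 ; Garden | 423 ; Office | 4305 ; Tools | 210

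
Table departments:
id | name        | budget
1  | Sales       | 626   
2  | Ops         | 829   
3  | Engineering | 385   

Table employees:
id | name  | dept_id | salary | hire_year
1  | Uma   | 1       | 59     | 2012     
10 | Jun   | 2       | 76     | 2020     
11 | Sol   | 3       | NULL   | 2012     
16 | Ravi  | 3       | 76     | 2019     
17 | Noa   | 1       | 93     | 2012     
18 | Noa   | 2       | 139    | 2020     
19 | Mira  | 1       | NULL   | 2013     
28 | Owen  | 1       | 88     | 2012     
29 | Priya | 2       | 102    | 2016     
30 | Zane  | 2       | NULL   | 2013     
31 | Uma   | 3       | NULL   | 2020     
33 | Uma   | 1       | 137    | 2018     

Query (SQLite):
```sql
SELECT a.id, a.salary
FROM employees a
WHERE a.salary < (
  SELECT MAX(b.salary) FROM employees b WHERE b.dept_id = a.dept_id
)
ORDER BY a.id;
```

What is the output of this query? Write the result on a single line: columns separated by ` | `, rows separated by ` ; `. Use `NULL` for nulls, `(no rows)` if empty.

1 | 59 ; 10 | 76 ; 17 | 93 ; 28 | 88 ; 29 | 102

For each employees row a, compute MAX(salary) over rows sharing a.dept_id.
Keep row a if a.salary < that per-group MAX.
  dept_id=1: MAX(salary) = 137
  dept_id=2: MAX(salary) = 139
  dept_id=3: MAX(salary) = 76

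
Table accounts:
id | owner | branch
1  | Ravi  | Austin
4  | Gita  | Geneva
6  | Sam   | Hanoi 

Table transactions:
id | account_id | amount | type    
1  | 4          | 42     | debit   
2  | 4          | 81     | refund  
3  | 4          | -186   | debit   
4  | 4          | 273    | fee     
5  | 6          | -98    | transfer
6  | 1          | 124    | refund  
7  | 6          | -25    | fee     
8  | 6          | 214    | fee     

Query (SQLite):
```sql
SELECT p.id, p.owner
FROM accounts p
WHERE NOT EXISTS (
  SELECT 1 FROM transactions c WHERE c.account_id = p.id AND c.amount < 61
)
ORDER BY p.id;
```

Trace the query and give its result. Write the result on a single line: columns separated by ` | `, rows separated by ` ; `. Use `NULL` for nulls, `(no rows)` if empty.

1 | Ravi

For each accounts row, check whether any transactions with matching account_id has amount < 61.
Keep rows where that is false.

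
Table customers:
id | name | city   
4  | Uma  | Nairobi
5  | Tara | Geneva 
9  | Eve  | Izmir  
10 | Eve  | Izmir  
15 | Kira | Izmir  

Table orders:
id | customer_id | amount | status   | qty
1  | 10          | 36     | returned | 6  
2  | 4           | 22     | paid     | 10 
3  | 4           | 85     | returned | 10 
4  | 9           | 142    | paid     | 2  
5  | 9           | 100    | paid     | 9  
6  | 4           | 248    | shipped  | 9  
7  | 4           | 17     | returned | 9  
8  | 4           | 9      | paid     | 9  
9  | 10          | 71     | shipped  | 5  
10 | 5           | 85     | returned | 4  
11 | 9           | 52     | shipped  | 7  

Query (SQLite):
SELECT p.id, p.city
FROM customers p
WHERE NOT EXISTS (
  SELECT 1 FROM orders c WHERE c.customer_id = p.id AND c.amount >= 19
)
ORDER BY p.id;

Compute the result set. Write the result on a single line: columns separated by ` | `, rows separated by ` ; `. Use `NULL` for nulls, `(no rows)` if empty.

15 | Izmir

For each customers row, check whether any orders with matching customer_id has amount >= 19.
Keep rows where that is false.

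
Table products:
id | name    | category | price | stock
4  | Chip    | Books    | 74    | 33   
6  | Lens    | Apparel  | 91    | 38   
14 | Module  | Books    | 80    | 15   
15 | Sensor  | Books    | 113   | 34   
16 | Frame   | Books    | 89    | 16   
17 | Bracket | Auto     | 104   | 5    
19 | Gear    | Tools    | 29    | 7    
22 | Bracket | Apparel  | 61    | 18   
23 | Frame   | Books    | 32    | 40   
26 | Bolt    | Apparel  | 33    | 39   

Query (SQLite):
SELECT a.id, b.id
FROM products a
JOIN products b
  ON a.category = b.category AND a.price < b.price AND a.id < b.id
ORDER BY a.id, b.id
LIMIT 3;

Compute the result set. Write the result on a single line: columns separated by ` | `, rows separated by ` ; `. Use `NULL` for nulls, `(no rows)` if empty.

4 | 14 ; 4 | 15 ; 4 | 16

Pairs (a,b) with same category, a.price < b.price, a.id < b.id.
category groups: Apparel:{6,22,26} Auto:{17} Books:{4,14,15,16,23} Tools:{19}
Ordered by (a.id, b.id); first 3.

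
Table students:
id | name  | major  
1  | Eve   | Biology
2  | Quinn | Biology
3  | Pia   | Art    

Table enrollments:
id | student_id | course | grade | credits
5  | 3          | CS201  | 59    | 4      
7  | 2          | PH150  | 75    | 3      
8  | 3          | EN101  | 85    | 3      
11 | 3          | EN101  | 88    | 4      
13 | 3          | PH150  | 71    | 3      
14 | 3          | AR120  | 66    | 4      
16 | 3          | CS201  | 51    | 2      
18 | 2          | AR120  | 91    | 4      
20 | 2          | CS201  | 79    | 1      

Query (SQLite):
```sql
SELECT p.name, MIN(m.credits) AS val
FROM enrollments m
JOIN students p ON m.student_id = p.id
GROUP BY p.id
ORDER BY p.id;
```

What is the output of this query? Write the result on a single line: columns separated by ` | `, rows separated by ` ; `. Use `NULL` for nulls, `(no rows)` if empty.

Join each enrollments row to its students via student_id.
Group joined rows by students.id; compute MIN(m.credits) per group.
  2: ids {7, 18, 20} → MIN(m.credits)=1
  3: ids {5, 8, 11, 13, 14, 16} → MIN(m.credits)=2

Quinn | 1 ; Pia | 2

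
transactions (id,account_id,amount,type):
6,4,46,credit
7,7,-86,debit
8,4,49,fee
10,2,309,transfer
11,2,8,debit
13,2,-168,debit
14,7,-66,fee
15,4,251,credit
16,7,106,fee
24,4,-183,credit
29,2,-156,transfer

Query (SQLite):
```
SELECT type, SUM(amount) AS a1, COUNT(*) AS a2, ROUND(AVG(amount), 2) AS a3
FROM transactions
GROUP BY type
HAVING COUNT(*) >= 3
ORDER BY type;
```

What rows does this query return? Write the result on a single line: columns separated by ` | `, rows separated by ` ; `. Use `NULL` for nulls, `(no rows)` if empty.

Group transactions by type.
Per group compute: SUM(amount), COUNT(*), ROUND(AVG(amount), 2).
HAVING: drop groups with fewer than 3 rows.
  credit: ids {6, 15, 24} → SUM(amount)=114, COUNT(*)=3, ROUND(AVG(amount), 2)=38
  debit: ids {7, 11, 13} → SUM(amount)=-246, COUNT(*)=3, ROUND(AVG(amount), 2)=-82
  fee: ids {8, 14, 16} → SUM(amount)=89, COUNT(*)=3, ROUND(AVG(amount), 2)=29.67
  transfer: ids {10, 29} → SUM(amount)=153, COUNT(*)=2, ROUND(AVG(amount), 2)=76.5

credit | 114 | 3 | 38 ; debit | -246 | 3 | -82 ; fee | 89 | 3 | 29.67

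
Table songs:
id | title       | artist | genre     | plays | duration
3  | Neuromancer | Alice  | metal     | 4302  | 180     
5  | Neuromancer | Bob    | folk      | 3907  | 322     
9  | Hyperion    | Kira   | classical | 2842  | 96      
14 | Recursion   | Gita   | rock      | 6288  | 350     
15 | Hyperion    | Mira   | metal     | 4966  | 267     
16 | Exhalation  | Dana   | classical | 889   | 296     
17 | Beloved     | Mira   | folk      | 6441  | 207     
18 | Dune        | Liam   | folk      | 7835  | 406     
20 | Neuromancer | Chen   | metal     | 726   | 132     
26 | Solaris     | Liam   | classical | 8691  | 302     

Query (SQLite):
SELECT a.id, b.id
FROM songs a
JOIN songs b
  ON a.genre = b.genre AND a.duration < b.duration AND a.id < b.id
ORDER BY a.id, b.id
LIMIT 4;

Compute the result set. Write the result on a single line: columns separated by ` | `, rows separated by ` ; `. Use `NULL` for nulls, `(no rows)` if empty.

Pairs (a,b) with same genre, a.duration < b.duration, a.id < b.id.
genre groups: classical:{9,16,26} folk:{5,17,18} metal:{3,15,20} rock:{14}
Ordered by (a.id, b.id); first 4.

3 | 15 ; 5 | 18 ; 9 | 16 ; 9 | 26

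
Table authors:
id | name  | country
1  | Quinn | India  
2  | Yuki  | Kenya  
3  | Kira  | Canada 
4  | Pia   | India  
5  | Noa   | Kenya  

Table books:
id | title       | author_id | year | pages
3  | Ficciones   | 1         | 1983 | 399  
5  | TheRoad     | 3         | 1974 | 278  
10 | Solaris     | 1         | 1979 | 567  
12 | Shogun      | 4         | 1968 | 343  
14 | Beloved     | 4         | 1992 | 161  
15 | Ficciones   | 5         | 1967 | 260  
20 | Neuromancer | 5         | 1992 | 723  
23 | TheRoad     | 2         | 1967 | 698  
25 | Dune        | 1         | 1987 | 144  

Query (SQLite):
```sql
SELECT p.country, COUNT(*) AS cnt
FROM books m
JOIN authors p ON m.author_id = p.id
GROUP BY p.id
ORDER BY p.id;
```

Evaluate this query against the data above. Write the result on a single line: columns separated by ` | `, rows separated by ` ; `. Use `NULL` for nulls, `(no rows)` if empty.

Join each books row to its authors via author_id.
Group joined rows by authors.id; compute COUNT(*) per group.
  1: ids {3, 10, 25} → COUNT(*)=3
  2: ids {23} → COUNT(*)=1
  3: ids {5} → COUNT(*)=1
  4: ids {12, 14} → COUNT(*)=2
  5: ids {15, 20} → COUNT(*)=2

India | 3 ; Kenya | 1 ; Canada | 1 ; India | 2 ; Kenya | 2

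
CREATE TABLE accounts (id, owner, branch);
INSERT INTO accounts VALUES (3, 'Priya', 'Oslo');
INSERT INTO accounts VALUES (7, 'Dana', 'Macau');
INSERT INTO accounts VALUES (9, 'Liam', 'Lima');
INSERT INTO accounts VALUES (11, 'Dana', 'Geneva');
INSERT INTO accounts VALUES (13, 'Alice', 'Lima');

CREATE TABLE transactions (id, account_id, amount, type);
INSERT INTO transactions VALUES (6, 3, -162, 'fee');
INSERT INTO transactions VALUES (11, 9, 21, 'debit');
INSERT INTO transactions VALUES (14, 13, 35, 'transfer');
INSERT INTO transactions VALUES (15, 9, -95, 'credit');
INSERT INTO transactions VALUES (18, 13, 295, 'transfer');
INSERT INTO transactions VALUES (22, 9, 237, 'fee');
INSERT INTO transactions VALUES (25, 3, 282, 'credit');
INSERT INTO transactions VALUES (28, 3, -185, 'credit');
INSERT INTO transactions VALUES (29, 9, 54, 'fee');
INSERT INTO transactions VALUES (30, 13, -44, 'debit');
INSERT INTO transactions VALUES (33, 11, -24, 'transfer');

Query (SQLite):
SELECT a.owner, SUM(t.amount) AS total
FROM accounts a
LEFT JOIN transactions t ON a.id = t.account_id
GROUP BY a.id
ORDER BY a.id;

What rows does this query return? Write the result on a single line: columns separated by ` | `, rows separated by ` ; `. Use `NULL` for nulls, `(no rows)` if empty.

Priya | -65 ; Dana | NULL ; Liam | 217 ; Dana | -24 ; Alice | 286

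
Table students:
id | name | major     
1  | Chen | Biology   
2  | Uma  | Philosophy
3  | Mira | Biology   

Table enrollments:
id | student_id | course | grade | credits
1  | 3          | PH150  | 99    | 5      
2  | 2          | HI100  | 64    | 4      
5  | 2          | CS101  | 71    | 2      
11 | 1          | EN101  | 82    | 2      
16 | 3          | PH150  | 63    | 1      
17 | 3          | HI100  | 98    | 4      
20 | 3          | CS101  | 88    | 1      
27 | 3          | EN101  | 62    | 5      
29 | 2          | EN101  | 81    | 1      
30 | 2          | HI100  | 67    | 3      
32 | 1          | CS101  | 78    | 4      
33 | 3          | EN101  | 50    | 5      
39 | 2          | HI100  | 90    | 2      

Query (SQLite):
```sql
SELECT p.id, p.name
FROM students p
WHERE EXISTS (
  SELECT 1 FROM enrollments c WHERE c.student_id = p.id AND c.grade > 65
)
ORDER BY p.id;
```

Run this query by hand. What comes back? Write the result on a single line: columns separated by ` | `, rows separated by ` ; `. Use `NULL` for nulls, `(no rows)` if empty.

For each students row, check whether any enrollments with matching student_id has grade > 65.
Keep rows where that is true.

1 | Chen ; 2 | Uma ; 3 | Mira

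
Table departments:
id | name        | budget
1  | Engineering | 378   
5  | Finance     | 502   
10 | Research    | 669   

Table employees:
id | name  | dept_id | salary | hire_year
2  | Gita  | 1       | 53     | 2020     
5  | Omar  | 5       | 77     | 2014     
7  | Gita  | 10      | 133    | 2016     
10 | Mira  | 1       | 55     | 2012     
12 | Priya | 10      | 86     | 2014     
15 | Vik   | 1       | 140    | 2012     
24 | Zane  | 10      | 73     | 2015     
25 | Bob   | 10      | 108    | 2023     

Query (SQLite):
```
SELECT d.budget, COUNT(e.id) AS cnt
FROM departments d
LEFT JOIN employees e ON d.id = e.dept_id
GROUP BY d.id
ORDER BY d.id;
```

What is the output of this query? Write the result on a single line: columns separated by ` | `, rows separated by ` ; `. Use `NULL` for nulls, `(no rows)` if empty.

378 | 3 ; 502 | 1 ; 669 | 4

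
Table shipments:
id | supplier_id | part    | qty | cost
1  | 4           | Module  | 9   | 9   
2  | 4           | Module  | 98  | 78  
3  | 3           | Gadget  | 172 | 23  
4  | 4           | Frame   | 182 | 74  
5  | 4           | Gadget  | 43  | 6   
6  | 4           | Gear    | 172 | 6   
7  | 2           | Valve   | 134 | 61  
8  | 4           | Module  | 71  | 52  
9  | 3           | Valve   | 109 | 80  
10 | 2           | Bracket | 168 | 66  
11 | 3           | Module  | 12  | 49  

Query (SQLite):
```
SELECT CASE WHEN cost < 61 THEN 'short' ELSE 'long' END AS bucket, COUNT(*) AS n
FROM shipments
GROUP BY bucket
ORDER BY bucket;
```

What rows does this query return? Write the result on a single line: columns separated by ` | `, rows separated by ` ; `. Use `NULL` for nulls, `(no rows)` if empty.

long | 5 ; short | 6

Bucket rows by cost < 61 → 'short' else 'long'; count each bucket.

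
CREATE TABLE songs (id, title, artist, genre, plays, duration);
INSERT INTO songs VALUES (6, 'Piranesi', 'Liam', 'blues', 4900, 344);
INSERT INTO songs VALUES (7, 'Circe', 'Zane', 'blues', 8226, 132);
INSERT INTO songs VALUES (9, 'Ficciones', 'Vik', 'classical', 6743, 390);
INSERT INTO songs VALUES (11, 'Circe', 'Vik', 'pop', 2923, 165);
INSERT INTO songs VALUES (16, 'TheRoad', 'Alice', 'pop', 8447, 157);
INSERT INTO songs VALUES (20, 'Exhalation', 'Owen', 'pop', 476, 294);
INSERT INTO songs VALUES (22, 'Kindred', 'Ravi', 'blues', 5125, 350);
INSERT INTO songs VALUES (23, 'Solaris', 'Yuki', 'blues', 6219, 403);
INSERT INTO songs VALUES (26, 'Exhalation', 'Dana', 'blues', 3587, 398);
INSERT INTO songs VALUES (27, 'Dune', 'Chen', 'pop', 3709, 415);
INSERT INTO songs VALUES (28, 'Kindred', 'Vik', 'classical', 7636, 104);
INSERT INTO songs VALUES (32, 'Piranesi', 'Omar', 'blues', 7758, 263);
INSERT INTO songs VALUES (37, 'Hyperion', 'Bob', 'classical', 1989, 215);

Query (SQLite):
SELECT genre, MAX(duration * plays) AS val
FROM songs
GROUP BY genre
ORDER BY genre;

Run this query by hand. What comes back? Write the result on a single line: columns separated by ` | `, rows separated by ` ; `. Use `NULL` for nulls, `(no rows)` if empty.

For each row compute duration * plays.
Group by genre; take MAX of the expression per group.
  blues: ids {6, 7, 22, 23, 26, 32} → MAX(duration * plays)=2506257
  classical: ids {9, 28, 37} → MAX(duration * plays)=2629770
  pop: ids {11, 16, 20, 27} → MAX(duration * plays)=1539235

blues | 2506257 ; classical | 2629770 ; pop | 1539235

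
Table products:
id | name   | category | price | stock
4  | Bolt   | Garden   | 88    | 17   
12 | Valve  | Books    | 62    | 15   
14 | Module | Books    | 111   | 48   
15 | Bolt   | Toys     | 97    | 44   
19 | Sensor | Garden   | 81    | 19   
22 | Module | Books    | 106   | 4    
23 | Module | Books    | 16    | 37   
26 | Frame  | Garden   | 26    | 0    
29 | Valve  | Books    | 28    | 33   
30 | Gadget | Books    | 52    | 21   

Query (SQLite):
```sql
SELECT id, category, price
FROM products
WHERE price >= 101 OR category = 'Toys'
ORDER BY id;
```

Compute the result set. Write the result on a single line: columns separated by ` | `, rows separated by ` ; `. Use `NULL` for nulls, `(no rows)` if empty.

price >= 101: ids {14, 22}
category = 'Toys': ids {15}
Combine with OR.

14 | Books | 111 ; 15 | Toys | 97 ; 22 | Books | 106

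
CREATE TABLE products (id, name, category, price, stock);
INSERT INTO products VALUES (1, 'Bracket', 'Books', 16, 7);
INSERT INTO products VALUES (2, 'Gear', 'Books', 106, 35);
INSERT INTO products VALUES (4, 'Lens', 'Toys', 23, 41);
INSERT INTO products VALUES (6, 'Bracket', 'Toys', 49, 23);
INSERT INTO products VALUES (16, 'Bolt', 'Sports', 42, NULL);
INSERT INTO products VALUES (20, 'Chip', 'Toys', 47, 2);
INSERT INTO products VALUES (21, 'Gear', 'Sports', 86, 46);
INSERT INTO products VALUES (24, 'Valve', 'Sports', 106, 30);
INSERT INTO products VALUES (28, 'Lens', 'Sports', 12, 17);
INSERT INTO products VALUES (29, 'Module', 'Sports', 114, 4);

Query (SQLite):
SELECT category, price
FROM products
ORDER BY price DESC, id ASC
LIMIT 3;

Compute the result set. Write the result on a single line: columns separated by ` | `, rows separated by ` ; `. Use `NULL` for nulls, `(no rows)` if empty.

Sort by price desc, tiebreak id asc: (114, id=29), (106, id=2), (106, id=24), (86, id=21), (49, id=6), (47, id=20) …. Take first 3.

Sports | 114 ; Books | 106 ; Sports | 106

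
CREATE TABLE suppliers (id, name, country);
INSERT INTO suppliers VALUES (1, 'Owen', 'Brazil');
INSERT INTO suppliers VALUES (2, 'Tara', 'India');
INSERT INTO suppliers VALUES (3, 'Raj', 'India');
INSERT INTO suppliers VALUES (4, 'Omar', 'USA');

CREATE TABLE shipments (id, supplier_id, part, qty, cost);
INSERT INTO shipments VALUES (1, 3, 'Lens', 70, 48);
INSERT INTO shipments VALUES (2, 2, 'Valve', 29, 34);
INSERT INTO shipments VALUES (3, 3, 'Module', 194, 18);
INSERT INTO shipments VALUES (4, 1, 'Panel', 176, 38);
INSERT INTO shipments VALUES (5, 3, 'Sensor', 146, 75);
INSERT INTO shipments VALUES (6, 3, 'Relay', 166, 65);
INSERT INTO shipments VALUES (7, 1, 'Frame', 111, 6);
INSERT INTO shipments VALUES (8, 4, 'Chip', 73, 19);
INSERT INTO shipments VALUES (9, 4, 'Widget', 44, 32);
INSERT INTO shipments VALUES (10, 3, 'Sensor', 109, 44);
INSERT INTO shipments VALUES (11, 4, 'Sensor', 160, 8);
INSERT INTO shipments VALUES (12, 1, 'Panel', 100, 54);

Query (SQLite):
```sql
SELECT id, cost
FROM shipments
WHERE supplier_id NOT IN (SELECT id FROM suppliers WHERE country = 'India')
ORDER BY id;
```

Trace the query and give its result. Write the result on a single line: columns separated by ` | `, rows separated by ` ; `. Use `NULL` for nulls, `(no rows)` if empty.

4 | 38 ; 7 | 6 ; 8 | 19 ; 9 | 32 ; 11 | 8 ; 12 | 54

Inner query: suppliers.id where country = 'India'.
Outer: keep shipments rows whose supplier_id is not in that set.
Inner query → {2, 3}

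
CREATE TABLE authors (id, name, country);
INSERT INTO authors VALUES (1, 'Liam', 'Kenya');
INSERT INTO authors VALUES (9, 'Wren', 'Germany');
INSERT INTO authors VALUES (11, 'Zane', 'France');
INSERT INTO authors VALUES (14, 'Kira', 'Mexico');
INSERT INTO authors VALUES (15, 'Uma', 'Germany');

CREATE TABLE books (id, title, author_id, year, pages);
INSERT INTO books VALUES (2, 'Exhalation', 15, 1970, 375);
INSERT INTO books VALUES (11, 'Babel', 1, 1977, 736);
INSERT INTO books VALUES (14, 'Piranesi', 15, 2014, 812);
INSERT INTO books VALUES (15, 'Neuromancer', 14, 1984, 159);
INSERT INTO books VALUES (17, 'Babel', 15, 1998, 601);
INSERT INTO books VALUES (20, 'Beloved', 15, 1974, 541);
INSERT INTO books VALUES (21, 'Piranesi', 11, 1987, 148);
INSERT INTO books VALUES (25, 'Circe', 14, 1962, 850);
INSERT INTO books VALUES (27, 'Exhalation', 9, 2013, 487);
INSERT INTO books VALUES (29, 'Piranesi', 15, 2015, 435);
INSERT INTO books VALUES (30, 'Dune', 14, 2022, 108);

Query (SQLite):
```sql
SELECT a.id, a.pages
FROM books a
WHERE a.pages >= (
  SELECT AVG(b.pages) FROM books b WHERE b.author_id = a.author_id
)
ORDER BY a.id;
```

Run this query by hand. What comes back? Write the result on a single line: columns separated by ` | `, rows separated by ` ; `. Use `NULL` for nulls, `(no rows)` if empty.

For each books row a, compute AVG(pages) over rows sharing a.author_id.
Keep row a if a.pages >= that per-group AVG.
  author_id=1: AVG(pages) = 736.0
  author_id=9: AVG(pages) = 487.0
  author_id=11: AVG(pages) = 148.0
  author_id=14: AVG(pages) = 372.333333
  author_id=15: AVG(pages) = 552.8

11 | 736 ; 14 | 812 ; 17 | 601 ; 21 | 148 ; 25 | 850 ; 27 | 487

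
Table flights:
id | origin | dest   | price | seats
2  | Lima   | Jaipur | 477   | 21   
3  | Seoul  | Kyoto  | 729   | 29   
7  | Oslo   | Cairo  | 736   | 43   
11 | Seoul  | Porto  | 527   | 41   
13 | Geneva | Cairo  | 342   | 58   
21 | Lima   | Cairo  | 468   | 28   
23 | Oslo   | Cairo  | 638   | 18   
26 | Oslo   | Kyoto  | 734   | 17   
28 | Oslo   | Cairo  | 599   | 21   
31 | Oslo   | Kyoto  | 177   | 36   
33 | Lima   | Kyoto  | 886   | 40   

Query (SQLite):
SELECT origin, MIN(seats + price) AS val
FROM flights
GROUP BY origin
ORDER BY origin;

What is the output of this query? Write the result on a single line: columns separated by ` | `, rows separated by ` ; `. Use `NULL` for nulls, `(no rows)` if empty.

For each row compute seats + price.
Group by origin; take MIN of the expression per group.
  Geneva: ids {13} → MIN(seats + price)=400
  Lima: ids {2, 21, 33} → MIN(seats + price)=496
  Oslo: ids {7, 23, 26, 28, 31} → MIN(seats + price)=213
  Seoul: ids {3, 11} → MIN(seats + price)=568

Geneva | 400 ; Lima | 496 ; Oslo | 213 ; Seoul | 568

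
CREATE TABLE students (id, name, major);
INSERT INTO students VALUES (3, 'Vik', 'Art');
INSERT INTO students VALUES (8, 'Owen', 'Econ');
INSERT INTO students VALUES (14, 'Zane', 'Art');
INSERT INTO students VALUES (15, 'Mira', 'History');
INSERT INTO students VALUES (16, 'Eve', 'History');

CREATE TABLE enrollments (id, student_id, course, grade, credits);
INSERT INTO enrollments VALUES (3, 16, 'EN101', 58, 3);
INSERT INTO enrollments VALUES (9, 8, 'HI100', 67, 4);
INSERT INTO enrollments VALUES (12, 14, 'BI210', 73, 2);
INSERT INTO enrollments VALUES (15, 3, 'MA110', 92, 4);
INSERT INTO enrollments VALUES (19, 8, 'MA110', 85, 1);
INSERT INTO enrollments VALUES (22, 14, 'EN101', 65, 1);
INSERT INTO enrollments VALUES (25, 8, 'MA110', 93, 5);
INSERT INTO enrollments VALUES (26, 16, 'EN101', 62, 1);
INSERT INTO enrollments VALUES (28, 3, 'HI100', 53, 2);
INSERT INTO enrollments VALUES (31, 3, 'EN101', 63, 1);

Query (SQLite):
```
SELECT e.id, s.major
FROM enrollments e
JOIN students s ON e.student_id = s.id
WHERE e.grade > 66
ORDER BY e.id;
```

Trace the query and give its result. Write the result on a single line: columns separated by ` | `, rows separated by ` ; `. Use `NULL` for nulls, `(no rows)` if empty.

Each enrollments row matches the students row where student_id = students.id.
Then keep rows with e.grade > 66.

9 | Econ ; 12 | Art ; 15 | Art ; 19 | Econ ; 25 | Econ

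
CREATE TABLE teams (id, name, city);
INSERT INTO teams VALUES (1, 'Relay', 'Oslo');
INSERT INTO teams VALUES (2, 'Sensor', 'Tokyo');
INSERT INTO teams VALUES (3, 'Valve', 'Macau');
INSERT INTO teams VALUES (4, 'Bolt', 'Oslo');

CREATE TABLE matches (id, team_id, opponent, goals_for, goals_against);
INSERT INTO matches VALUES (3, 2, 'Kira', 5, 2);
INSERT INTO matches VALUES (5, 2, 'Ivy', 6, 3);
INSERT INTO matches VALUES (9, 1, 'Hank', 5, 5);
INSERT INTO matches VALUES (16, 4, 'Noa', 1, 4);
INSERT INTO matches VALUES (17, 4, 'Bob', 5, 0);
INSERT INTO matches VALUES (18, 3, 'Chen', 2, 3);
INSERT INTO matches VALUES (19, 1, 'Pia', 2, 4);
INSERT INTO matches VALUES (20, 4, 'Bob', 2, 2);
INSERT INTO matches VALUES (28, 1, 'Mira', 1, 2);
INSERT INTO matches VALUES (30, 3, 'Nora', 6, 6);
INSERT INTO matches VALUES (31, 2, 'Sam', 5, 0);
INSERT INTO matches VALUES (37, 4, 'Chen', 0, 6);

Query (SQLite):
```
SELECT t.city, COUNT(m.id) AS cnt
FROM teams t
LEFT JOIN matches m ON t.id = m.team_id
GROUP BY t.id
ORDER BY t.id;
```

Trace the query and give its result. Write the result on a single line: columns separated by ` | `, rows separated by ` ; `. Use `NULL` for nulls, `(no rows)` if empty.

Oslo | 3 ; Tokyo | 3 ; Macau | 2 ; Oslo | 4

LEFT JOIN keeps every teams row; unmatched ones get NULL for matches columns.
Group by teams.id and compute COUNT(m.id). COUNT(col) of an all-NULL group is 0.
  1: ids {9, 19, 28} → COUNT(m.id)=3
  2: ids {3, 5, 31} → COUNT(m.id)=3
  3: ids {18, 30} → COUNT(m.id)=2
  4: ids {16, 17, 20, 37} → COUNT(m.id)=4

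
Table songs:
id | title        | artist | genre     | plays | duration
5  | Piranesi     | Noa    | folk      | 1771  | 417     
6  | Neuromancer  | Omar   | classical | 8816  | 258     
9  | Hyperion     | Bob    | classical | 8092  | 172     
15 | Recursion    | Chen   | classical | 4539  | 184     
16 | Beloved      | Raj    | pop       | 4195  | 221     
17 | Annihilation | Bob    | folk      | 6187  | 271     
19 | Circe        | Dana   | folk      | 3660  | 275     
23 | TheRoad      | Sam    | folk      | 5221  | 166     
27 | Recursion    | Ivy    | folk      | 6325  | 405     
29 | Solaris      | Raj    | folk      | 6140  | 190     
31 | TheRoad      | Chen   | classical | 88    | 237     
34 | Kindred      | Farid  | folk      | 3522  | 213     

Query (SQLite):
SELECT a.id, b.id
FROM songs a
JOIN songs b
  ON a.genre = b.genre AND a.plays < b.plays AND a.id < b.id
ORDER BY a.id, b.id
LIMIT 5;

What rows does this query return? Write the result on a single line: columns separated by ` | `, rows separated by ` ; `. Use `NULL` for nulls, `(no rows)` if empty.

Pairs (a,b) with same genre, a.plays < b.plays, a.id < b.id.
genre groups: classical:{6,9,15,31} folk:{5,17,19,23,27,29,34} pop:{16}
Ordered by (a.id, b.id); first 5.

5 | 17 ; 5 | 19 ; 5 | 23 ; 5 | 27 ; 5 | 29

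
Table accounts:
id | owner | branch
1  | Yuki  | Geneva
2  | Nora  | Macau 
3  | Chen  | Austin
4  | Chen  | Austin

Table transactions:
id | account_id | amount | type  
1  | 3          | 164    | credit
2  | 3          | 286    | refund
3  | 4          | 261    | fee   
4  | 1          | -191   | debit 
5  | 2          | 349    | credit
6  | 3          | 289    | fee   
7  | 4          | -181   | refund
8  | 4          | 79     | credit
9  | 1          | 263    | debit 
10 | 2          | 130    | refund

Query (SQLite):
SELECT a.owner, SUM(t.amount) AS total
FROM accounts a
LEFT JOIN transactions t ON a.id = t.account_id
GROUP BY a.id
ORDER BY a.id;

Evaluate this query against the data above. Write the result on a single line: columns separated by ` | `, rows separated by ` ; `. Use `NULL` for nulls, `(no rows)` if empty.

LEFT JOIN keeps every accounts row; unmatched ones get NULL for transactions columns.
Group by accounts.id and compute SUM(t.amount). SUM over an all-NULL group is NULL.
  1: ids {4, 9} → SUM(t.amount)=72
  2: ids {5, 10} → SUM(t.amount)=479
  3: ids {1, 2, 6} → SUM(t.amount)=739
  4: ids {3, 7, 8} → SUM(t.amount)=159

Yuki | 72 ; Nora | 479 ; Chen | 739 ; Chen | 159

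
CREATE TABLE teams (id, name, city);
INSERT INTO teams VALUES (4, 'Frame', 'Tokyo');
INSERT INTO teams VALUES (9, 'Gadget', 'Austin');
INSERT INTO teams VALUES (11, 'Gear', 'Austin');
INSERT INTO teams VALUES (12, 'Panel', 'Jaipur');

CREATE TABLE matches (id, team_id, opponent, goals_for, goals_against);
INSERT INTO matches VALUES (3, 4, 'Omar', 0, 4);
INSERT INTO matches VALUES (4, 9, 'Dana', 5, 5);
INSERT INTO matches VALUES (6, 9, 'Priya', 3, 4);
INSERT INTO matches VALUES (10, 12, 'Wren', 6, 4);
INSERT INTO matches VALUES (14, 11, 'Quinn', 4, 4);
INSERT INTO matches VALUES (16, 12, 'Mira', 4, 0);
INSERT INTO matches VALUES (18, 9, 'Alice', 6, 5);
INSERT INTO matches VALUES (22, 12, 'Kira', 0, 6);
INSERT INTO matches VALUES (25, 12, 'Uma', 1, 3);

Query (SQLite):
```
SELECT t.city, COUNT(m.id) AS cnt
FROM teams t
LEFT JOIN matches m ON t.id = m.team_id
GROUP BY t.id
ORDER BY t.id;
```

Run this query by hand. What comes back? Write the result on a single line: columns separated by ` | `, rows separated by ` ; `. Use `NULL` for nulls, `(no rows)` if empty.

Tokyo | 1 ; Austin | 3 ; Austin | 1 ; Jaipur | 4

LEFT JOIN keeps every teams row; unmatched ones get NULL for matches columns.
Group by teams.id and compute COUNT(m.id). COUNT(col) of an all-NULL group is 0.
  4: ids {3} → COUNT(m.id)=1
  9: ids {4, 6, 18} → COUNT(m.id)=3
  11: ids {14} → COUNT(m.id)=1
  12: ids {10, 16, 22, 25} → COUNT(m.id)=4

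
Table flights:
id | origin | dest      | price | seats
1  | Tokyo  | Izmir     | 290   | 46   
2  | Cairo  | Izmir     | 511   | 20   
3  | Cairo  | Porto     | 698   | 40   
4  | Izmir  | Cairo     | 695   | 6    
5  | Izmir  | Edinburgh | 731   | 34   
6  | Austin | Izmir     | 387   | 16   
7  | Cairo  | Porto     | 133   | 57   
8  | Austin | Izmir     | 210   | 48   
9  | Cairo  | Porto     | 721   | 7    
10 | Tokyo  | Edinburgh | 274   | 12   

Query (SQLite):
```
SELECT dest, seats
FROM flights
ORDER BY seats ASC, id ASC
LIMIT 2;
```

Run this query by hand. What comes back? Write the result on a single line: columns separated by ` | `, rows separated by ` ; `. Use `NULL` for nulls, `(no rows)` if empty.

Cairo | 6 ; Porto | 7

Sort by seats asc, tiebreak id asc: (6, id=4), (7, id=9), (12, id=10), (16, id=6), (20, id=2) …. Take first 2.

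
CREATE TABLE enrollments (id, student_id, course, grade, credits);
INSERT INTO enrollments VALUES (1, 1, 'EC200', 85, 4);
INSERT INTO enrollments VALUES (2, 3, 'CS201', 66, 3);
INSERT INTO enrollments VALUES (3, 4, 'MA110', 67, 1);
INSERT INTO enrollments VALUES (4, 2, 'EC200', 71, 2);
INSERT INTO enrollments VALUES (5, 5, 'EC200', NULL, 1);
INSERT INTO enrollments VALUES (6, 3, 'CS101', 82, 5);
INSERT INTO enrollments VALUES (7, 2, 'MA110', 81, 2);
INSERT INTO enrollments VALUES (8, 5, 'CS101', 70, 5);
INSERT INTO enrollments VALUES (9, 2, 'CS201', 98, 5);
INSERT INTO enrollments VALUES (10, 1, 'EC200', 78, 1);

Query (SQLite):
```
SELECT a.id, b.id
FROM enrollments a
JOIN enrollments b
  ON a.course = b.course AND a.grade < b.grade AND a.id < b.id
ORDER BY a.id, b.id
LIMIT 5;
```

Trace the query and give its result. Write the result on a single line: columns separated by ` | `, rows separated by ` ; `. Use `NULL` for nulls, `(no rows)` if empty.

Pairs (a,b) with same course, a.grade < b.grade, a.id < b.id.
course groups: CS101:{6,8} CS201:{2,9} EC200:{1,4,5,10} MA110:{3,7}
Ordered by (a.id, b.id); first 5.

2 | 9 ; 3 | 7 ; 4 | 10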